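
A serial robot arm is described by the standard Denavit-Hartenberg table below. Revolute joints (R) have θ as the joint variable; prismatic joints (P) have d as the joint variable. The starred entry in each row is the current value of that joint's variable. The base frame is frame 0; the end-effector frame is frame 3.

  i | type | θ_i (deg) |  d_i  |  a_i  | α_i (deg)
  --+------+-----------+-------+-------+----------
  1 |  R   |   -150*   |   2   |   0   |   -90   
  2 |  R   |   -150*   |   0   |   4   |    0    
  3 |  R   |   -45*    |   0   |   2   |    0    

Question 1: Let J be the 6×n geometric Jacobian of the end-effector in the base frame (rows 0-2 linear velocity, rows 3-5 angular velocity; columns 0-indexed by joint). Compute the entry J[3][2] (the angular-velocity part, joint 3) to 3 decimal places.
axis z_2 = (0.5000,-0.8660,0.0000); lever o_n−o_2 = (1.6730,0.9659,-0.5176)
cross product → J_v[:, 2] = (0.4483,0.2588,1.9319)
J_ω[:, 2] = z_2
entry J[3][2] = 0.5000

0.500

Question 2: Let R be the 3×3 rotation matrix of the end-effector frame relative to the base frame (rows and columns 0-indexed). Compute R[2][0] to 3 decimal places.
End-effector x-axis (col 0 of R) = (0.8365,0.4830,-0.2588)
R[2][0] = -0.2588

-0.259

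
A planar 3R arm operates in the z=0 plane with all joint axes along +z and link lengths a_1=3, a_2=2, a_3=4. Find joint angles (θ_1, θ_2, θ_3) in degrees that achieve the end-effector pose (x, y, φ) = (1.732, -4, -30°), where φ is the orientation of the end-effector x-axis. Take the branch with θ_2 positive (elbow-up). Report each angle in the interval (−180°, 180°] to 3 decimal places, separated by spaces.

wrist centre = target − a_3·(cos φ, sin φ) = (-1.7321, -2.0000)
cos θ_2 = (7.0002−3²−2²)/(2·3·2) = -0.5000; θ_2 = 119.9990° (elbow-up)
β = atan2(-2.0000,-1.7321) = -130.8942°; ψ = atan2(1.7321,2.0000) = 40.8933°
θ_1 = β − ψ = -171.7875°
θ_3 = φ − θ_1 − θ_2 = 21.7885° (wrapped to (-180°,180°])

-171.787 119.999 21.788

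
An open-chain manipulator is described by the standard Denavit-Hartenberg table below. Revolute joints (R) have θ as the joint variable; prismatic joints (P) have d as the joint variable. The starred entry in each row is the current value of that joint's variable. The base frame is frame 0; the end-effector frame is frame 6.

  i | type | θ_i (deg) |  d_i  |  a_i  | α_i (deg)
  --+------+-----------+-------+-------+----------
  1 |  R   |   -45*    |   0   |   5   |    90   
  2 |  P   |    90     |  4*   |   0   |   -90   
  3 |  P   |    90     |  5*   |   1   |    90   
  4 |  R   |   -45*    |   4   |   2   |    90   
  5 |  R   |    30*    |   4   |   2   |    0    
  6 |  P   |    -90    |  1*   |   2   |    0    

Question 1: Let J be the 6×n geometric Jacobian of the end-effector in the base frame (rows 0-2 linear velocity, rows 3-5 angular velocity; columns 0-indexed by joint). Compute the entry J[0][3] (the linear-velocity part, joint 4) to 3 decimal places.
axis z_3 = (0.0000,0.0000,1.0000); lever o_n−o_3 = (4.7321,-5.0000,3.2679)
cross product → J_v[:, 3] = (5.0000,4.7321,-0.0000)
J_ω[:, 3] = z_3
entry J[0][3] = 5.0000

5.000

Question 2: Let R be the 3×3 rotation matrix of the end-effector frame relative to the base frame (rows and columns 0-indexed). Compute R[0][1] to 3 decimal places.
End-effector y-axis (col 1 of R) = (0.8660,0.0000,0.5000)
R[0][1] = 0.8660

0.866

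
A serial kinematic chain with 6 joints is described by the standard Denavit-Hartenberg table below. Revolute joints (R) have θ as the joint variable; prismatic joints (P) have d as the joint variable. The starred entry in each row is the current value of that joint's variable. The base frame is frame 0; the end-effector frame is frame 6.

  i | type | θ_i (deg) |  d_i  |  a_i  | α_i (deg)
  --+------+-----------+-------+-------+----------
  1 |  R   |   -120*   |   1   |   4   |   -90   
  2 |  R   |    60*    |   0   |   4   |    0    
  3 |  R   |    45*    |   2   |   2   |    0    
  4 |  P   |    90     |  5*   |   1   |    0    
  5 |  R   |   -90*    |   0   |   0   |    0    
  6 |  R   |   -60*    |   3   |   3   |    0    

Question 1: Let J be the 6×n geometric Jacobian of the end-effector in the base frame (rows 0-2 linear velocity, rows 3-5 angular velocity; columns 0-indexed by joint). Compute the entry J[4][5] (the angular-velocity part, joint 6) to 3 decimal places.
-0.500

axis z_5 = (0.8660,-0.5000,0.0000); lever o_n−o_5 = (1.5374,-3.3371,-2.1213)
cross product → J_v[:, 5] = (1.0607,1.8371,-2.1213)
J_ω[:, 5] = z_5
entry J[4][5] = -0.5000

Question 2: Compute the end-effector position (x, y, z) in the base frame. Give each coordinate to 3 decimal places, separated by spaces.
5.341 -10.748 -6.258

after link 1: o_1 = (-2.0000, -3.4641, 1.0000)
after link 2: o_2 = (-3.0000, -5.1962, -2.4641)
after link 3: o_3 = (-1.0091, -5.7479, -4.3960)
after link 4: o_4 = (3.8040, -7.4113, -4.1371)
after link 5: o_5 = (3.8040, -7.4113, -4.1371)
after link 6: o_6 = (5.3414, -10.7485, -6.2585)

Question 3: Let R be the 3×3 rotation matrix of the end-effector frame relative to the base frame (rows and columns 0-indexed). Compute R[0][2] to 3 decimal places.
0.866

End-effector z-axis (col 2 of R) = (0.8660,-0.5000,0.0000)
R[0][2] = 0.8660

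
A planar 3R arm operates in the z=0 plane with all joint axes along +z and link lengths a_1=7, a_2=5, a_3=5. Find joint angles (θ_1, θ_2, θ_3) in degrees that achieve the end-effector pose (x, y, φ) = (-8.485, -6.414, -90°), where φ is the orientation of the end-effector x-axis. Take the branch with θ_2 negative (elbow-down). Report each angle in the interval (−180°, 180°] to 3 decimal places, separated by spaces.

-135.000 -90.004 135.004

wrist centre = target − a_3·(cos φ, sin φ) = (-8.4850, -1.4140)
cos θ_2 = (73.9946−7²−5²)/(2·7·5) = -0.0001; θ_2 = -90.0044° (elbow-down)
β = atan2(-1.4140,-8.4850) = -170.5388°; ψ = atan2(-5.0000,6.9996) = -35.5392°
θ_1 = β − ψ = -134.9996°
θ_3 = φ − θ_1 − θ_2 = 135.0040° (wrapped to (-180°,180°])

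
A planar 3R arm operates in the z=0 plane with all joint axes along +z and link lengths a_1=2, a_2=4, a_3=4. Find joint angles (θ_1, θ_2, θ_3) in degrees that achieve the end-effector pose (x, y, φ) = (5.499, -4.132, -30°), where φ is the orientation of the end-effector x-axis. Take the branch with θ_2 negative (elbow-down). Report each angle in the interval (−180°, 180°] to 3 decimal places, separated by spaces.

wrist centre = target − a_3·(cos φ, sin φ) = (2.0349, -2.1320)
cos θ_2 = (8.6862−2²−4²)/(2·2·4) = -0.7071; θ_2 = -135.0003° (elbow-down)
β = atan2(-2.1320,2.0349) = -46.3349°; ψ = atan2(-2.8284,-0.8284) = -106.3253°
θ_1 = β − ψ = 59.9904°
θ_3 = φ − θ_1 − θ_2 = 45.0099° (wrapped to (-180°,180°])

59.990 -135.000 45.010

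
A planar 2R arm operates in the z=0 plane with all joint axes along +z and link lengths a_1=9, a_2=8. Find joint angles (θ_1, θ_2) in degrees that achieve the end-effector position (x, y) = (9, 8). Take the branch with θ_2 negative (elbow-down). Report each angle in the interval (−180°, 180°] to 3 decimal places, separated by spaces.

cos θ_2 = (145.0000−9²−8²)/(2·9·8) = 0.0000; θ_2 = -90.0000° (elbow-down)
β = atan2(8.0000,9.0000) = 41.6335°; ψ = atan2(-8.0000,9.0000) = -41.6335°
θ_1 = β − ψ = 83.2671°

83.267 -90.000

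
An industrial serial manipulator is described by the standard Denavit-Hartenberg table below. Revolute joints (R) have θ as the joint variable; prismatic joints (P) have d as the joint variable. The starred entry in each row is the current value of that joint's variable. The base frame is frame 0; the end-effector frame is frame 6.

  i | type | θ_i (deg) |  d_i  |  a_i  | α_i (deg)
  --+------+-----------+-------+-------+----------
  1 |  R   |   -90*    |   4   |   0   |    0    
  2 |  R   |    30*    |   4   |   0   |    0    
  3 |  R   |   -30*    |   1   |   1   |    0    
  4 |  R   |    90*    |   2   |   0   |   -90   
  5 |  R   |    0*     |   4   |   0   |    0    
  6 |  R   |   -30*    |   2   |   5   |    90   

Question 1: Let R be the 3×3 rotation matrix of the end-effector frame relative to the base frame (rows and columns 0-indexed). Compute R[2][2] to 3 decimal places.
0.866

End-effector z-axis (col 2 of R) = (-0.5000,0.0000,0.8660)
R[2][2] = 0.8660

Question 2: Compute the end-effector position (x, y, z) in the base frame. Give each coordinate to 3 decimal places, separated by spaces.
4.330 5.000 13.500

after link 1: o_1 = (0.0000, 0.0000, 4.0000)
after link 2: o_2 = (0.0000, 0.0000, 8.0000)
after link 3: o_3 = (0.0000, -1.0000, 9.0000)
after link 4: o_4 = (0.0000, -1.0000, 11.0000)
after link 5: o_5 = (0.0000, 3.0000, 11.0000)
after link 6: o_6 = (4.3301, 5.0000, 13.5000)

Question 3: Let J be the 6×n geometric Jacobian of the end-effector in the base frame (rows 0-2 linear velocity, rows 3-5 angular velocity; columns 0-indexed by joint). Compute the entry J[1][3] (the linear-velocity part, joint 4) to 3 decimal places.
4.330

axis z_3 = (0.0000,0.0000,1.0000); lever o_n−o_3 = (4.3301,6.0000,4.5000)
cross product → J_v[:, 3] = (-6.0000,4.3301,0.0000)
J_ω[:, 3] = z_3
entry J[1][3] = 4.3301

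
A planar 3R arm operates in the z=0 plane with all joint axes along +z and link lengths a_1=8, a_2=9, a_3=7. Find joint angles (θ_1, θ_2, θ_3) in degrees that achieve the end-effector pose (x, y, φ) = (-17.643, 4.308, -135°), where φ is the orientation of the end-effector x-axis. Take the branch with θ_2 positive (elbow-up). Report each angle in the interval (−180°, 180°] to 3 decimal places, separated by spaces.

wrist centre = target − a_3·(cos φ, sin φ) = (-12.6933, 9.2577)
cos θ_2 = (246.8245−8²−9²)/(2·8·9) = 0.7071; θ_2 = 44.9993° (elbow-up)
β = atan2(9.2577,-12.6933) = 143.8951°; ψ = atan2(6.3639,14.3640) = 23.8954°
θ_1 = β − ψ = 119.9997°
θ_3 = φ − θ_1 − θ_2 = 60.0010° (wrapped to (-180°,180°])

120.000 44.999 60.001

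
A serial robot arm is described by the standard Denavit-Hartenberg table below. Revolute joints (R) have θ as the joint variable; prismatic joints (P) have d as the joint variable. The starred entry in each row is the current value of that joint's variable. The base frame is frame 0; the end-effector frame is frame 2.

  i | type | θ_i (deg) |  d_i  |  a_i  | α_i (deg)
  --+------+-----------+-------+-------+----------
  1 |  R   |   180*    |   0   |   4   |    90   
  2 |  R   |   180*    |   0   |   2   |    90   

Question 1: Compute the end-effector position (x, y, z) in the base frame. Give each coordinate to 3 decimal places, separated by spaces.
after link 1: o_1 = (-4.0000, 0.0000, 0.0000)
after link 2: o_2 = (-2.0000, 0.0000, 0.0000)

-2.000 0.000 0.000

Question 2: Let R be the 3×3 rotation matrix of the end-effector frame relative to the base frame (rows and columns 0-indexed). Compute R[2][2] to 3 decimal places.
1.000

End-effector z-axis (col 2 of R) = (-0.0000,0.0000,1.0000)
R[2][2] = 1.0000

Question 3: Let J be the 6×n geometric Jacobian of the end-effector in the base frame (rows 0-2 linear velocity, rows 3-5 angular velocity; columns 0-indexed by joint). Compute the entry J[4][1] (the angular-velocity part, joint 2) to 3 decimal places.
axis z_1 = (0.0000,1.0000,0.0000); lever o_n−o_1 = (2.0000,-0.0000,0.0000)
cross product → J_v[:, 1] = (0.0000,0.0000,-2.0000)
J_ω[:, 1] = z_1
entry J[4][1] = 1.0000

1.000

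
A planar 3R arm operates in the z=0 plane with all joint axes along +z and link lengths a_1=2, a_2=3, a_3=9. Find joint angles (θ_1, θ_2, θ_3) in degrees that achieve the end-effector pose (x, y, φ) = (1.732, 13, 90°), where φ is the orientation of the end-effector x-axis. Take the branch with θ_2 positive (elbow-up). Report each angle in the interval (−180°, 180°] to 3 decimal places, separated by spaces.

wrist centre = target − a_3·(cos φ, sin φ) = (1.7320, 4.0000)
cos θ_2 = (18.9998−2²−3²)/(2·2·3) = 0.5000; θ_2 = 60.0010° (elbow-up)
β = atan2(4.0000,1.7320) = 66.5874°; ψ = atan2(2.5981,3.5000) = 36.5874°
θ_1 = β − ψ = 30.0000°
θ_3 = φ − θ_1 − θ_2 = -0.0010° (wrapped to (-180°,180°])

30.000 60.001 -0.001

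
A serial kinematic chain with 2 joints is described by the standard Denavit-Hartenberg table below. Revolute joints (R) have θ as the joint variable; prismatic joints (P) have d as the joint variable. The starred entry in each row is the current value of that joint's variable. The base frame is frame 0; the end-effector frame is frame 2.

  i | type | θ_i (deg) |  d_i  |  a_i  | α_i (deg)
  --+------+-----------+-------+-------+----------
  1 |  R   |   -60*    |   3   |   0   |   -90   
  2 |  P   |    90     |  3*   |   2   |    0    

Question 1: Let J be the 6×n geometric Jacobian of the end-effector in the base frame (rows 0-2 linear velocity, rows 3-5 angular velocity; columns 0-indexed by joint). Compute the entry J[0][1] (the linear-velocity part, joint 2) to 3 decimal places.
0.866

prismatic axis z_1 = (0.8660,0.5000,0.0000)
J_v[:, 1] = z_1; J_ω[:, 1] = (0,0,0)
entry J[0][1] = 0.8660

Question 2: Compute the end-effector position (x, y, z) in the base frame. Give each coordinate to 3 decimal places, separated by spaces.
2.598 1.500 1.000

after link 1: o_1 = (0.0000, 0.0000, 3.0000)
after link 2: o_2 = (2.5981, 1.5000, 1.0000)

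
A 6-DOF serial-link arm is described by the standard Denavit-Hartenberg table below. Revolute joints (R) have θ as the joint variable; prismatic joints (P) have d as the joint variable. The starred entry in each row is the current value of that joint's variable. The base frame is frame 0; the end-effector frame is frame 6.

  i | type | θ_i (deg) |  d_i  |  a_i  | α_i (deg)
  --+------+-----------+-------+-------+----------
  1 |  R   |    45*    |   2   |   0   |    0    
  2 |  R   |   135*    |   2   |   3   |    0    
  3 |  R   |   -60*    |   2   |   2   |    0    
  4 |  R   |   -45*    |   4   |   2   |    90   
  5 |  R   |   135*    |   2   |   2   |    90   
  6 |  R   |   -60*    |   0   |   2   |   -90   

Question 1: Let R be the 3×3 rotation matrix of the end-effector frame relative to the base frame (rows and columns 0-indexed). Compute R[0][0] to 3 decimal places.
End-effector x-axis (col 0 of R) = (-0.9280,-0.1174,0.3536)
R[0][0] = -0.9280

-0.928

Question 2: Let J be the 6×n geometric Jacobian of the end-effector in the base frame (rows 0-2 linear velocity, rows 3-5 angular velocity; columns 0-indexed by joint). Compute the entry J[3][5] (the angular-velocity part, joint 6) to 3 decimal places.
0.183

axis z_5 = (0.1830,0.6830,0.7071); lever o_n−o_5 = (-1.8560,-0.2347,0.7071)
cross product → J_v[:, 5] = (0.6489,-1.4418,1.2247)
J_ω[:, 5] = z_5
entry J[3][5] = 0.1830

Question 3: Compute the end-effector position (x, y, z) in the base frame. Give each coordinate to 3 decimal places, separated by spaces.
after link 1: o_1 = (0.0000, 0.0000, 2.0000)
after link 2: o_2 = (-3.0000, 0.0000, 4.0000)
after link 3: o_3 = (-4.0000, 1.7321, 6.0000)
after link 4: o_4 = (-3.4824, 3.6639, 10.0000)
after link 5: o_5 = (-1.9165, 1.7802, 11.4142)
after link 6: o_6 = (-3.7726, 1.5455, 12.1213)

-3.773 1.546 12.121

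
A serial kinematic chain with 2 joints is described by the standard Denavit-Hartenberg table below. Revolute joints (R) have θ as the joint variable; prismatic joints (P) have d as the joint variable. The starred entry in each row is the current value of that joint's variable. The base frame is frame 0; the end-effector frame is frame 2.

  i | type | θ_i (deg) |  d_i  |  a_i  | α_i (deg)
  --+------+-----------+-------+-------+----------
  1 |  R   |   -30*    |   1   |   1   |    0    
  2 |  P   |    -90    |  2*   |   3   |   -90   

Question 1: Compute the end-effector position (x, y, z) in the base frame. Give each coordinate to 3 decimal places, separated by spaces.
-0.634 -3.098 3.000

after link 1: o_1 = (0.8660, -0.5000, 1.0000)
after link 2: o_2 = (-0.6340, -3.0981, 3.0000)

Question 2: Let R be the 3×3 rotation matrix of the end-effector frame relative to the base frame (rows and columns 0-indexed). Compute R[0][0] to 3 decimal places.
-0.500

End-effector x-axis (col 0 of R) = (-0.5000,-0.8660,0.0000)
R[0][0] = -0.5000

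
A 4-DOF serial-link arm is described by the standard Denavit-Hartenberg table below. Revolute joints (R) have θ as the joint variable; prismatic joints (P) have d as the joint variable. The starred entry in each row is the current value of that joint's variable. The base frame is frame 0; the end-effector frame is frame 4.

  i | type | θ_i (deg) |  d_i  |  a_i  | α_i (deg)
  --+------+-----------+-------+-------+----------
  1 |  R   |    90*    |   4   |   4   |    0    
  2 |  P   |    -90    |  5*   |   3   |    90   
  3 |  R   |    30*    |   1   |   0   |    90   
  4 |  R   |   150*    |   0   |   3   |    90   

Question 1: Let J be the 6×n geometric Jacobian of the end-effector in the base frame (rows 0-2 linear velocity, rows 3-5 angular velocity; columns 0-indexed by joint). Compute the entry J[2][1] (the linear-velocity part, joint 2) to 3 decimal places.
1.000

prismatic axis z_1 = (0.0000,0.0000,1.0000)
J_v[:, 1] = z_1; J_ω[:, 1] = (0,0,0)
entry J[2][1] = 1.0000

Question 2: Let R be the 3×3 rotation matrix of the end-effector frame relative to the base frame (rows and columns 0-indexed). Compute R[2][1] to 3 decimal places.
-0.866

End-effector y-axis (col 1 of R) = (0.5000,-0.0000,-0.8660)
R[2][1] = -0.8660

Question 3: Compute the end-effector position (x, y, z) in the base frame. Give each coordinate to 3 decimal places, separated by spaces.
0.750 1.500 7.701

after link 1: o_1 = (0.0000, 4.0000, 4.0000)
after link 2: o_2 = (3.0000, 4.0000, 9.0000)
after link 3: o_3 = (3.0000, 3.0000, 9.0000)
after link 4: o_4 = (0.7500, 1.5000, 7.7010)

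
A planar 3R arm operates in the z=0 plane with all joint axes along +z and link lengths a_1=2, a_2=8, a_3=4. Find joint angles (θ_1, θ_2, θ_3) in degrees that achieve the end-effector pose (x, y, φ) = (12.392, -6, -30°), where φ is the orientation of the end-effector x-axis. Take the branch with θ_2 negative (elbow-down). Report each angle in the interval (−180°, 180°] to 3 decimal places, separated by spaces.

0.015 -30.019 0.004

wrist centre = target − a_3·(cos φ, sin φ) = (8.9279, -4.0000)
cos θ_2 = (95.7074−2²−8²)/(2·2·8) = 0.8659; θ_2 = -30.0195° (elbow-down)
β = atan2(-4.0000,8.9279) = -24.1340°; ψ = atan2(-4.0024,8.9268) = -24.1491°
θ_1 = β − ψ = 0.0151°
θ_3 = φ − θ_1 − θ_2 = 0.0044° (wrapped to (-180°,180°])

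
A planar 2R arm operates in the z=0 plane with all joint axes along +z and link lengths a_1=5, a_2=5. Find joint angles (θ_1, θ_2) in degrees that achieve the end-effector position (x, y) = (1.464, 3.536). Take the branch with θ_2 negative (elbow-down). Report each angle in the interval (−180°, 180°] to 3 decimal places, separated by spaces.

135.008 -134.997

cos θ_2 = (14.6466−5²−5²)/(2·5·5) = -0.7071; θ_2 = -134.9969° (elbow-down)
β = atan2(3.5360,1.4640) = 67.5091°; ψ = atan2(-3.5357,1.4647) = -67.4984°
θ_1 = β − ψ = 135.0076°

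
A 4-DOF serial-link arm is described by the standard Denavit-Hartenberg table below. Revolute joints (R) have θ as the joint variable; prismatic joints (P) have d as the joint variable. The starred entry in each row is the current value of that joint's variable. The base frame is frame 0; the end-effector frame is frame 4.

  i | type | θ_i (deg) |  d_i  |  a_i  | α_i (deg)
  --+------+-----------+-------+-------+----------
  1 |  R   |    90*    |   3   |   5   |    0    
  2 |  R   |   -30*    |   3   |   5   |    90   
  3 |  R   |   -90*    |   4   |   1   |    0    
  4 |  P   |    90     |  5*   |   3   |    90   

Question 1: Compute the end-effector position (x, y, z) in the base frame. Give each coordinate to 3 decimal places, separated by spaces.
11.794 7.428 5.000

after link 1: o_1 = (0.0000, 5.0000, 3.0000)
after link 2: o_2 = (2.5000, 9.3301, 6.0000)
after link 3: o_3 = (5.9641, 7.3301, 5.0000)
after link 4: o_4 = (11.7942, 7.4282, 5.0000)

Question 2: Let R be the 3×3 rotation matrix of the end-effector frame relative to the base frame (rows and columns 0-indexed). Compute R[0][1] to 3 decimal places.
0.866

End-effector y-axis (col 1 of R) = (0.8660,-0.5000,0.0000)
R[0][1] = 0.8660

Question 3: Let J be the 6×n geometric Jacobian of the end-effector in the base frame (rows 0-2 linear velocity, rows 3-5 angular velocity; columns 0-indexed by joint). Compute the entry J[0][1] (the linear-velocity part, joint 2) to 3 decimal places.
-2.428

axis z_1 = (0.0000,0.0000,1.0000); lever o_n−o_1 = (11.7942,2.4282,2.0000)
cross product → J_v[:, 1] = (-2.4282,11.7942,0.0000)
J_ω[:, 1] = z_1
entry J[0][1] = -2.4282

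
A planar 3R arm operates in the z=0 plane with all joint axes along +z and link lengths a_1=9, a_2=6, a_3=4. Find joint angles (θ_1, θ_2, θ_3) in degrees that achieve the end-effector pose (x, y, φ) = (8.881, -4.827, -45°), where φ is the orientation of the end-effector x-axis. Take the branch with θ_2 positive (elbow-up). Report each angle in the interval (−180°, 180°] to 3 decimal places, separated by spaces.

-60.000 135.003 -120.003

wrist centre = target − a_3·(cos φ, sin φ) = (6.0526, -1.9986)
cos θ_2 = (40.6279−9²−6²)/(2·9·6) = -0.7071; θ_2 = 135.0034° (elbow-up)
β = atan2(-1.9986,6.0526) = -18.2733°; ψ = atan2(4.2424,4.7571) = 41.7266°
θ_1 = β − ψ = -59.9999°
θ_3 = φ − θ_1 − θ_2 = -120.0035° (wrapped to (-180°,180°])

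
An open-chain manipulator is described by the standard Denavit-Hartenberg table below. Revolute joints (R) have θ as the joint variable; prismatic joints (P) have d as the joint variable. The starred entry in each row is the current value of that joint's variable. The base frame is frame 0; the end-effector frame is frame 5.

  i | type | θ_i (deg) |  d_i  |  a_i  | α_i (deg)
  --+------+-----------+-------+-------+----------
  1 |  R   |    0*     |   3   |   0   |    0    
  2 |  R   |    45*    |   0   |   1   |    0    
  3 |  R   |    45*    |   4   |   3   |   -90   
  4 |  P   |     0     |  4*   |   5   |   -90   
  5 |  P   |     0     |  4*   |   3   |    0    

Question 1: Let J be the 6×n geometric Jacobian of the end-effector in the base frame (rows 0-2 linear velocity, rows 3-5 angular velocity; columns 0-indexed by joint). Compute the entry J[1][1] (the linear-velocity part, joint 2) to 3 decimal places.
-3.293

axis z_1 = (0.0000,0.0000,1.0000); lever o_n−o_1 = (-3.2929,11.7071,0.0000)
cross product → J_v[:, 1] = (-11.7071,-3.2929,0.0000)
J_ω[:, 1] = z_1
entry J[1][1] = -3.2929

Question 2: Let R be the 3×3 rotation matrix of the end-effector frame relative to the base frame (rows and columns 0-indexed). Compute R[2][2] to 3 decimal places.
-1.000

End-effector z-axis (col 2 of R) = (-0.0000,0.0000,-1.0000)
R[2][2] = -1.0000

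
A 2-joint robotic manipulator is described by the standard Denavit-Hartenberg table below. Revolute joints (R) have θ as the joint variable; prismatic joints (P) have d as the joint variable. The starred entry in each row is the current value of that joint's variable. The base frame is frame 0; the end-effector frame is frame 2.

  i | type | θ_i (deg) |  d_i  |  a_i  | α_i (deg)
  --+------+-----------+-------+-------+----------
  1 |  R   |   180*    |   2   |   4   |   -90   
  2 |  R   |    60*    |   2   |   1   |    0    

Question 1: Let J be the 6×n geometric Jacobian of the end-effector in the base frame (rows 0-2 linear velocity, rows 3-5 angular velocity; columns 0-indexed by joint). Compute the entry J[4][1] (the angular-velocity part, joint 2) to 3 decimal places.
axis z_1 = (-0.0000,-1.0000,0.0000); lever o_n−o_1 = (-0.5000,-2.0000,-0.8660)
cross product → J_v[:, 1] = (0.8660,-0.0000,-0.5000)
J_ω[:, 1] = z_1
entry J[4][1] = -1.0000

-1.000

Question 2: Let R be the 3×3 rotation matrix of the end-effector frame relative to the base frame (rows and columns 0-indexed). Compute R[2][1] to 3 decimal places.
-0.500

End-effector y-axis (col 1 of R) = (0.8660,-0.0000,-0.5000)
R[2][1] = -0.5000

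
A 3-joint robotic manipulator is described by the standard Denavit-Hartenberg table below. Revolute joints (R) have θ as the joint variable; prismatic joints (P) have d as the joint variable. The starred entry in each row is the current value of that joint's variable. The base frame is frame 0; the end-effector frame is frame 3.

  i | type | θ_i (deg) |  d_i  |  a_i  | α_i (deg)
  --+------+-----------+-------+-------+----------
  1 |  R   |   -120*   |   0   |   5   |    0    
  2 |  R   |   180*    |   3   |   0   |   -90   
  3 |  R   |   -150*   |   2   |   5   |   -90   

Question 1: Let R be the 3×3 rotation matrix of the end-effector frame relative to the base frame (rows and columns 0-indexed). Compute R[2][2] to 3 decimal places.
0.866

End-effector z-axis (col 2 of R) = (0.2500,0.4330,0.8660)
R[2][2] = 0.8660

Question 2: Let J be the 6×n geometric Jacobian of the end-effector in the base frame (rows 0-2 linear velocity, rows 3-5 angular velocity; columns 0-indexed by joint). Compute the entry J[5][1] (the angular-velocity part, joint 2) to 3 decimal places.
1.000

axis z_1 = (0.0000,0.0000,1.0000); lever o_n−o_1 = (-3.8971,-2.7500,5.5000)
cross product → J_v[:, 1] = (2.7500,-3.8971,0.0000)
J_ω[:, 1] = z_1
entry J[5][1] = 1.0000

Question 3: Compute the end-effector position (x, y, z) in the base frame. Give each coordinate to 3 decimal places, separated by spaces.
after link 1: o_1 = (-2.5000, -4.3301, 0.0000)
after link 2: o_2 = (-2.5000, -4.3301, 3.0000)
after link 3: o_3 = (-6.3971, -7.0801, 5.5000)

-6.397 -7.080 5.500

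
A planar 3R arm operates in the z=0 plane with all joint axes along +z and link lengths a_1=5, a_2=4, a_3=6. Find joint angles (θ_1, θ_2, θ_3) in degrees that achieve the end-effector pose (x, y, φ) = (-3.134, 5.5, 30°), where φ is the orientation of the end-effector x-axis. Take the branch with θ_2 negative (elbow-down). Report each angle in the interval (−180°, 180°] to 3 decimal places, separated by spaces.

wrist centre = target − a_3·(cos φ, sin φ) = (-8.3302, 2.5000)
cos θ_2 = (75.6414−5²−4²)/(2·5·4) = 0.8660; θ_2 = -29.9988° (elbow-down)
β = atan2(2.5000,-8.3302) = 163.2947°; ψ = atan2(-1.9999,8.4641) = -13.2942°
θ_1 = β − ψ = 176.5889°
θ_3 = φ − θ_1 − θ_2 = -116.5901° (wrapped to (-180°,180°])

176.589 -29.999 -116.590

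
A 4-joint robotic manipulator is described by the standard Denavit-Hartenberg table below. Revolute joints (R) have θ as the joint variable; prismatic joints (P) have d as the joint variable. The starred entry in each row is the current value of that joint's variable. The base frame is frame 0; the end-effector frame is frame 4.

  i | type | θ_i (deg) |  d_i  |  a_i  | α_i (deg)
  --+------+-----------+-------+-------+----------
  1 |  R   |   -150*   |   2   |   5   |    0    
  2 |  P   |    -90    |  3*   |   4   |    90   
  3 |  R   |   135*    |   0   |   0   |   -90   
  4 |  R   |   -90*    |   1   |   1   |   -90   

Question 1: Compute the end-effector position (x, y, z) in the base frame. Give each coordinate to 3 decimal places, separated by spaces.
after link 1: o_1 = (-4.3301, -2.5000, 2.0000)
after link 2: o_2 = (-6.3301, 0.9641, 5.0000)
after link 3: o_3 = (-6.3301, 0.9641, 5.0000)
after link 4: o_4 = (-5.1105, 0.8517, 4.2929)

-5.111 0.852 4.293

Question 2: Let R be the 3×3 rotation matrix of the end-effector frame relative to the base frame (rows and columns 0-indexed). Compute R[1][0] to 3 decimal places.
End-effector x-axis (col 0 of R) = (0.8660,0.5000,0.0000)
R[1][0] = 0.5000

0.500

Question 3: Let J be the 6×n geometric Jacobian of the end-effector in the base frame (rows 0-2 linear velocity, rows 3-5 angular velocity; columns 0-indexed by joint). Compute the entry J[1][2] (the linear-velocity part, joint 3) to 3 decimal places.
axis z_2 = (0.8660,0.5000,0.0000); lever o_n−o_2 = (1.2196,-0.1124,-0.7071)
cross product → J_v[:, 2] = (-0.3536,0.6124,-0.7071)
J_ω[:, 2] = z_2
entry J[1][2] = 0.6124

0.612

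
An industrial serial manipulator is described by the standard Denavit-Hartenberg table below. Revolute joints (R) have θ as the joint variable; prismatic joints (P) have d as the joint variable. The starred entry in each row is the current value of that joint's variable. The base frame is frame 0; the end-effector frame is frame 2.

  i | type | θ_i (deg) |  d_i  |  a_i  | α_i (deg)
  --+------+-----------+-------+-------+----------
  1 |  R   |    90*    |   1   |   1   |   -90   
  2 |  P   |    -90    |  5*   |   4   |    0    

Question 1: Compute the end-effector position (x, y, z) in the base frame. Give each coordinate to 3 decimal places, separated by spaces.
-5.000 1.000 5.000

after link 1: o_1 = (0.0000, 1.0000, 1.0000)
after link 2: o_2 = (-5.0000, 1.0000, 5.0000)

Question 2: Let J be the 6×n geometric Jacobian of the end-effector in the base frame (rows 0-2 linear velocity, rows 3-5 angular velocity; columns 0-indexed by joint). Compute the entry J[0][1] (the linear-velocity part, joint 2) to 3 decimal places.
prismatic axis z_1 = (-1.0000,0.0000,0.0000)
J_v[:, 1] = z_1; J_ω[:, 1] = (0,0,0)
entry J[0][1] = -1.0000

-1.000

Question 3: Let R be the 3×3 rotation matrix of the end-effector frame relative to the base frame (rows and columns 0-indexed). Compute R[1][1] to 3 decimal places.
End-effector y-axis (col 1 of R) = (0.0000,1.0000,-0.0000)
R[1][1] = 1.0000

1.000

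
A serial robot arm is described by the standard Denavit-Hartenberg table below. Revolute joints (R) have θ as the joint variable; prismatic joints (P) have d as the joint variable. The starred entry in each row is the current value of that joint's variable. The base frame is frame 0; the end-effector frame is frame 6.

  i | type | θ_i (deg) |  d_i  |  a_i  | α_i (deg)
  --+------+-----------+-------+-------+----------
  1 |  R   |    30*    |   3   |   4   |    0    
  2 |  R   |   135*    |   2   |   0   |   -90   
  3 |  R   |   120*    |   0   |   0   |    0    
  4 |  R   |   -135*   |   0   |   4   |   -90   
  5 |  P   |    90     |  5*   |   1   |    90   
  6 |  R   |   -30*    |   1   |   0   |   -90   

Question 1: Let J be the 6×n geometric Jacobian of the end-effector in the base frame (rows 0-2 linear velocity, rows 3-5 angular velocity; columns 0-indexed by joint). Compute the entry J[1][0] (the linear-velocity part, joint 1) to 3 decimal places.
axis z_0 = ẑ; lever o_n−o_0 = (-2.1921,4.5509,1.4645)
cross product → J_v[:, 0] = (-4.5509,-2.1921,0.0000)
J_ω[:, 0] = z_0
entry J[1][0] = -2.1921

-2.192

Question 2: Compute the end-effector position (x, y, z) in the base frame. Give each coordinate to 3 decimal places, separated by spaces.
-2.192 4.551 1.464

after link 1: o_1 = (3.4641, 2.0000, 3.0000)
after link 2: o_2 = (3.4641, 2.0000, 5.0000)
after link 3: o_3 = (3.4641, 2.0000, 5.0000)
after link 4: o_4 = (-0.2679, 3.0000, 6.0353)
after link 5: o_5 = (-1.2591, 4.3009, 1.2056)
after link 6: o_6 = (-2.1921, 4.5509, 1.4645)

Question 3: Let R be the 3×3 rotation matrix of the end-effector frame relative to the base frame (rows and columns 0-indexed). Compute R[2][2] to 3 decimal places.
End-effector z-axis (col 2 of R) = (-0.0871,0.5410,-0.8365)
R[2][2] = -0.8365

-0.837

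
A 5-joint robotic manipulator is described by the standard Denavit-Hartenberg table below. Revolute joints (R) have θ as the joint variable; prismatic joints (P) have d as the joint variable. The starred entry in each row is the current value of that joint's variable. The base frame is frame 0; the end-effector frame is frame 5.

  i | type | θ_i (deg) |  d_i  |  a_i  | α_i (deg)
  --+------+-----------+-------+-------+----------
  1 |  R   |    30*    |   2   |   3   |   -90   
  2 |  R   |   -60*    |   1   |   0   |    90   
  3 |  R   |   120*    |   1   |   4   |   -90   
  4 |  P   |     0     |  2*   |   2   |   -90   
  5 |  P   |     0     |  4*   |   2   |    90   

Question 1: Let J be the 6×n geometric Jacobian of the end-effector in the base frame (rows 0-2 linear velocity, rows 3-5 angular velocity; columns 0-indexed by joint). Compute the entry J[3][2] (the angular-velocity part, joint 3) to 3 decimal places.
-0.750

axis z_2 = (-0.7500,-0.4330,0.5000); lever o_n−o_2 = (-3.1962,5.0000,-6.4641)
cross product → J_v[:, 2] = (0.2990,-6.4462,-5.1340)
J_ω[:, 2] = z_2
entry J[3][2] = -0.7500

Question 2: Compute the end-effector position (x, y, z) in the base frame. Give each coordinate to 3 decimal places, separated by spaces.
-1.098 7.366 -4.464

after link 1: o_1 = (2.5981, 1.5000, 2.0000)
after link 2: o_2 = (2.0981, 2.3660, 2.0000)
after link 3: o_3 = (-1.2500, 4.4330, 0.7679)
after link 4: o_4 = (-2.7990, 4.3840, -1.5981)
after link 5: o_5 = (-1.0981, 7.3660, -4.4641)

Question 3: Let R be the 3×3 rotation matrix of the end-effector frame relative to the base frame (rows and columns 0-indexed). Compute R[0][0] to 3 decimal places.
End-effector x-axis (col 0 of R) = (-0.6495,0.6250,-0.4330)
R[0][0] = -0.6495

-0.650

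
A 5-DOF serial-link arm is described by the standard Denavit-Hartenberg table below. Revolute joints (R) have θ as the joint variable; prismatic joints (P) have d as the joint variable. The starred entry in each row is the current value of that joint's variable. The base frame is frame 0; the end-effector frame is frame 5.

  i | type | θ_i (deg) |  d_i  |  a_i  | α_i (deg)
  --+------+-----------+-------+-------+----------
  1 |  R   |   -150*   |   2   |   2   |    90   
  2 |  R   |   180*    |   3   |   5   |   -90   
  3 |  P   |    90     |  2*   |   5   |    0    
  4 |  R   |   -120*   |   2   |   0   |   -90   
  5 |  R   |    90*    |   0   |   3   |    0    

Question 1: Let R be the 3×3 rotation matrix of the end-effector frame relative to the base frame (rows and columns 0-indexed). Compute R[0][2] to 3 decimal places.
0.866

End-effector z-axis (col 2 of R) = (0.8660,-0.5000,-0.0000)
R[0][2] = 0.8660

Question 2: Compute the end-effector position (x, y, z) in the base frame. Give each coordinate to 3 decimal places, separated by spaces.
3.598 -0.232 1.000

after link 1: o_1 = (-1.7321, -1.0000, 2.0000)
after link 2: o_2 = (1.0981, 4.0981, 2.0000)
after link 3: o_3 = (3.5981, -0.2321, 0.0000)
after link 4: o_4 = (3.5981, -0.2321, -2.0000)
after link 5: o_5 = (3.5981, -0.2321, 1.0000)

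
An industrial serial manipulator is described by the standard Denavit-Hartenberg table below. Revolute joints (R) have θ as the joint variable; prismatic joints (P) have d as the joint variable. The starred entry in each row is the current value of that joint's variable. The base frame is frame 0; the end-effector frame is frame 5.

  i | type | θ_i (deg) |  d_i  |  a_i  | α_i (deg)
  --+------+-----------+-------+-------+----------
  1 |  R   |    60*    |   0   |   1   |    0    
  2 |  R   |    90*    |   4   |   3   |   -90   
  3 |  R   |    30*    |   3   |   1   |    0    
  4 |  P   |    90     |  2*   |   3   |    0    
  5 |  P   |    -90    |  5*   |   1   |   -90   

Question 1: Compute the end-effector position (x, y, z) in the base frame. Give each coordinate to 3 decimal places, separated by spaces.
after link 1: o_1 = (0.5000, 0.8660, 0.0000)
after link 2: o_2 = (-2.0981, 2.3660, 4.0000)
after link 3: o_3 = (-4.3481, 0.2010, 3.5000)
after link 4: o_4 = (-4.0490, -2.2811, 0.9019)
after link 5: o_5 = (-7.2990, -6.1782, 0.4019)

-7.299 -6.178 0.402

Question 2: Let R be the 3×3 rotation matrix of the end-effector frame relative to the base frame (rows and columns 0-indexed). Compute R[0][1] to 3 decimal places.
End-effector y-axis (col 1 of R) = (0.5000,0.8660,-0.0000)
R[0][1] = 0.5000

0.500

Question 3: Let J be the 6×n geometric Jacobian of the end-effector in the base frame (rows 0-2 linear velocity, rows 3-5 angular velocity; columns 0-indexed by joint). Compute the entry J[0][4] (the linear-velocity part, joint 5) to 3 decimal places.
-0.500

prismatic axis z_4 = (-0.5000,-0.8660,0.0000)
J_v[:, 4] = z_4; J_ω[:, 4] = (0,0,0)
entry J[0][4] = -0.5000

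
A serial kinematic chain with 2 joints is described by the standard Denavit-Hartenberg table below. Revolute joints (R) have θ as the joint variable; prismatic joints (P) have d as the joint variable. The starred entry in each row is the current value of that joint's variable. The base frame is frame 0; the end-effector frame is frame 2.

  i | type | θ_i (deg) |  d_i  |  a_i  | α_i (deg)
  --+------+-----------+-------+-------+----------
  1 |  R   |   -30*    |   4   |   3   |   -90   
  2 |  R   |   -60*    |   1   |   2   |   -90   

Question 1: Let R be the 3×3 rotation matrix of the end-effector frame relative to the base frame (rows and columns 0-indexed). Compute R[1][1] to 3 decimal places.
End-effector y-axis (col 1 of R) = (-0.5000,-0.8660,-0.0000)
R[1][1] = -0.8660

-0.866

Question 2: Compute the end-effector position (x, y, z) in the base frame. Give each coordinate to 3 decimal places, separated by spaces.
after link 1: o_1 = (2.5981, -1.5000, 4.0000)
after link 2: o_2 = (3.9641, -1.1340, 5.7321)

3.964 -1.134 5.732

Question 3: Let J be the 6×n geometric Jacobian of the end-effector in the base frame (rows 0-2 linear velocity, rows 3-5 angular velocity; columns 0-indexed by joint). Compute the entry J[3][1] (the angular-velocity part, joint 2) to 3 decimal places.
axis z_1 = (0.5000,0.8660,0.0000); lever o_n−o_1 = (1.3660,0.3660,1.7321)
cross product → J_v[:, 1] = (1.5000,-0.8660,-1.0000)
J_ω[:, 1] = z_1
entry J[3][1] = 0.5000

0.500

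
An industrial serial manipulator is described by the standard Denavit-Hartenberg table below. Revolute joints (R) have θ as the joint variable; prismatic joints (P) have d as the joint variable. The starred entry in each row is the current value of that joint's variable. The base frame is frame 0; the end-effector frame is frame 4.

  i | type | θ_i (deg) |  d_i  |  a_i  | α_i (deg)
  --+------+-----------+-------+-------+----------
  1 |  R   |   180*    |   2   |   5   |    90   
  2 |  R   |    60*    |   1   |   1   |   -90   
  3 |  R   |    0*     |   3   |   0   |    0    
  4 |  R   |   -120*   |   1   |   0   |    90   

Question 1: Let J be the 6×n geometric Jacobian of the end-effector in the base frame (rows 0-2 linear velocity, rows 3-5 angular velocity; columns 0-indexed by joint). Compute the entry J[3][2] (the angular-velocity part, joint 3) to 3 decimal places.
axis z_2 = (0.8660,-0.0000,0.5000); lever o_n−o_2 = (3.4641,-0.0000,2.0000)
cross product → J_v[:, 2] = (-0.0000,0.0000,0.0000)
J_ω[:, 2] = z_2
entry J[3][2] = 0.8660

0.866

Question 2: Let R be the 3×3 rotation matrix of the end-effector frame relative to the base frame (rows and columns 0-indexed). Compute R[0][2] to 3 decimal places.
End-effector z-axis (col 2 of R) = (0.4330,-0.5000,-0.7500)
R[0][2] = 0.4330

0.433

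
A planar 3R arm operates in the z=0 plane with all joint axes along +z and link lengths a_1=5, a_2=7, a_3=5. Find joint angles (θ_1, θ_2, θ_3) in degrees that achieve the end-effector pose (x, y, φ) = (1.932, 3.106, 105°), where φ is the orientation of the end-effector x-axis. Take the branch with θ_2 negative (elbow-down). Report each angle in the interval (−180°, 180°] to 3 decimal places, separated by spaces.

78.767 -149.999 176.233

wrist centre = target − a_3·(cos φ, sin φ) = (3.2261, -1.7236)
cos θ_2 = (13.3786−5²−7²)/(2·5·7) = -0.8660; θ_2 = -149.9994° (elbow-down)
β = atan2(-1.7236,3.2261) = -28.1146°; ψ = atan2(-3.5001,-1.0621) = -106.8811°
θ_1 = β − ψ = 78.7666°
θ_3 = φ − θ_1 − θ_2 = 176.2328° (wrapped to (-180°,180°])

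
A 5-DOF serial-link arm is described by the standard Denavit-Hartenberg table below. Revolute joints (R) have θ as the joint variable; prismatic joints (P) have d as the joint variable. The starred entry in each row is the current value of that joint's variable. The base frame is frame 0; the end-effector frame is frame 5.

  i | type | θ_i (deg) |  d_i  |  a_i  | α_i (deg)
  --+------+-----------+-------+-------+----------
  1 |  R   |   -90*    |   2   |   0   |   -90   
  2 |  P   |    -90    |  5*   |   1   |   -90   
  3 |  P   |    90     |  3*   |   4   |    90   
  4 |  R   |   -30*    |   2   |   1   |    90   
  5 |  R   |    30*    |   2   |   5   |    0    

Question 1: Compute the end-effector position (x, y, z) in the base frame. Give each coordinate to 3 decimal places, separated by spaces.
-2.616 1.397 7.500

after link 1: o_1 = (0.0000, 0.0000, 2.0000)
after link 2: o_2 = (5.0000, 0.0000, 3.0000)
after link 3: o_3 = (1.0000, -3.0000, 3.0000)
after link 4: o_4 = (0.1340, -2.5000, 5.0000)
after link 5: o_5 = (-2.6160, 1.3971, 7.5000)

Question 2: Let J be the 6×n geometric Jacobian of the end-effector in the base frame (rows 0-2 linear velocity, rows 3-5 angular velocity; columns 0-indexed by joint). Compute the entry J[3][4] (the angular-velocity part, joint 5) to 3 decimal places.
0.500

axis z_4 = (0.5000,0.8660,0.0000); lever o_n−o_4 = (-2.7500,3.8971,2.5000)
cross product → J_v[:, 4] = (2.1651,-1.2500,4.3301)
J_ω[:, 4] = z_4
entry J[3][4] = 0.5000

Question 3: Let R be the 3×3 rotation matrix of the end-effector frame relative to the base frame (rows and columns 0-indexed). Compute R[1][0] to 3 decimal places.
0.433

End-effector x-axis (col 0 of R) = (-0.7500,0.4330,0.5000)
R[1][0] = 0.4330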